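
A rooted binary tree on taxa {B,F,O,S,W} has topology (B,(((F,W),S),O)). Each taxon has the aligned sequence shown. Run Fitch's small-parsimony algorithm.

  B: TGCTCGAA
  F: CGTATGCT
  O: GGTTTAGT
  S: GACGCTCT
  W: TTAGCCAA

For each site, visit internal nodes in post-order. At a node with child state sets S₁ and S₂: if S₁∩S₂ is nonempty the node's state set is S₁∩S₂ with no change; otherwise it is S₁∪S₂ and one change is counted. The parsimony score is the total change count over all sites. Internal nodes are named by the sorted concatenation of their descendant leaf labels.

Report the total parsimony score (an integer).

site 0, node FW: F={C} ∪ W={T} → {C,T} (+1)
site 0, node FSW: FW={C,T} ∪ S={G} → {C,G,T} (+1)
site 0, node FOSW: FSW={C,G,T} ∩ O={G} → {G} (+0)
site 0, node BFOSW: B={T} ∪ FOSW={G} → {G,T} (+1)
site 1, node FW: F={G} ∪ W={T} → {G,T} (+1)
site 1, node FSW: FW={G,T} ∪ S={A} → {A,G,T} (+1)
site 1, node FOSW: FSW={A,G,T} ∩ O={G} → {G} (+0)
site 1, node BFOSW: B={G} ∩ FOSW={G} → {G} (+0)
site 2, node FW: F={T} ∪ W={A} → {A,T} (+1)
site 2, node FSW: FW={A,T} ∪ S={C} → {A,C,T} (+1)
site 2, node FOSW: FSW={A,C,T} ∩ O={T} → {T} (+0)
site 2, node BFOSW: B={C} ∪ FOSW={T} → {C,T} (+1)
site 3, node FW: F={A} ∪ W={G} → {A,G} (+1)
site 3, node FSW: FW={A,G} ∩ S={G} → {G} (+0)
site 3, node FOSW: FSW={G} ∪ O={T} → {G,T} (+1)
site 3, node BFOSW: B={T} ∩ FOSW={G,T} → {T} (+0)
site 4, node FW: F={T} ∪ W={C} → {C,T} (+1)
site 4, node FSW: FW={C,T} ∩ S={C} → {C} (+0)
site 4, node FOSW: FSW={C} ∪ O={T} → {C,T} (+1)
site 4, node BFOSW: B={C} ∩ FOSW={C,T} → {C} (+0)
site 5, node FW: F={G} ∪ W={C} → {C,G} (+1)
site 5, node FSW: FW={C,G} ∪ S={T} → {C,G,T} (+1)
site 5, node FOSW: FSW={C,G,T} ∪ O={A} → {A,C,G,T} (+1)
site 5, node BFOSW: B={G} ∩ FOSW={A,C,G,T} → {G} (+0)
site 6, node FW: F={C} ∪ W={A} → {A,C} (+1)
site 6, node FSW: FW={A,C} ∩ S={C} → {C} (+0)
site 6, node FOSW: FSW={C} ∪ O={G} → {C,G} (+1)
site 6, node BFOSW: B={A} ∪ FOSW={C,G} → {A,C,G} (+1)
site 7, node FW: F={T} ∪ W={A} → {A,T} (+1)
site 7, node FSW: FW={A,T} ∩ S={T} → {T} (+0)
site 7, node FOSW: FSW={T} ∩ O={T} → {T} (+0)
site 7, node BFOSW: B={A} ∪ FOSW={T} → {A,T} (+1)
per-site changes: [3, 2, 3, 2, 2, 3, 3, 2]; total = 20

20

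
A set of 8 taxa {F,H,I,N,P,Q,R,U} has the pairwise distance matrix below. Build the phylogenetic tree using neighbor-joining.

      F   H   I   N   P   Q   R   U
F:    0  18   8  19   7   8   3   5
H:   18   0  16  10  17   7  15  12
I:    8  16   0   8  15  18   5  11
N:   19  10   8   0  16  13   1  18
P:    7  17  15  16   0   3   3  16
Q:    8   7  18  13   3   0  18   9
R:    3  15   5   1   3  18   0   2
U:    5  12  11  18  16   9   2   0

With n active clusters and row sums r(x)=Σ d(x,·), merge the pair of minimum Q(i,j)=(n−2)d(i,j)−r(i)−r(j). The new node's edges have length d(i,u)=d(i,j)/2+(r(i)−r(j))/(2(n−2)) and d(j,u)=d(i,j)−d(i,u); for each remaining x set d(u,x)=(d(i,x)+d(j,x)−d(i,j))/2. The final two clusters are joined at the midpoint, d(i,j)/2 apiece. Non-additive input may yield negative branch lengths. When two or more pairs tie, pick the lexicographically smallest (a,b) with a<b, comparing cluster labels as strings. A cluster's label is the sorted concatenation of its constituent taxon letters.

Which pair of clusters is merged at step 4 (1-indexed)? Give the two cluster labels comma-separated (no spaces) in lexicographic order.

F,U

1. join P+Q (d=3, Q=-135) ⇒ PQ; edges |P|=19/12, |Q|=17/12
  updated: d(F,PQ)=6, d(H,PQ)=21/2, d(I,PQ)=15, d(N,PQ)=13, d(PQ,R)=9, d(PQ,U)=11
2. join H+N (d=10, Q=-201/2) ⇒ HN; edges |H|=25/4, |N|=15/4
  updated: d(F,HN)=27/2, d(HN,I)=7, d(HN,PQ)=27/4, d(HN,R)=3, d(HN,U)=10
3. join HN+PQ (d=27/4, Q=-61) ⇒ HNPQ; edges |HN|=39/16, |PQ|=69/16
  updated: d(F,HNPQ)=51/8, d(HNPQ,I)=61/8, d(HNPQ,R)=21/8, d(HNPQ,U)=57/8
4. join F+U (d=5, Q=-65/2) ⇒ FU; edges |F|=49/24, |U|=71/24
  updated: d(FU,HNPQ)=17/4, d(FU,I)=7, d(FU,R)=0
5. join FU+R (d=0, Q=-151/8) ⇒ FRU; edges |FU|=29/32, |R|=-29/32
  updated: d(FRU,HNPQ)=55/16, d(FRU,I)=6
6. join FRU+HNPQ (d=55/16, Q=-273/16) ⇒ FHNPQRU; edges |FRU|=29/32, |HNPQ|=81/32
  updated: d(FHNPQRU,I)=163/32
7. join FHNPQRU+I (d=163/32) ⇒ FHINPQRU; edges |FHNPQRU|=163/64, |I|=163/64
final tree: ((((F:49/24,U:71/24):29/32,R:-29/32):29/32,((H:25/4,N:15/4):39/16,(P:19/12,Q:17/12):69/16):81/32):163/64,I:163/64)
total length: 1065/32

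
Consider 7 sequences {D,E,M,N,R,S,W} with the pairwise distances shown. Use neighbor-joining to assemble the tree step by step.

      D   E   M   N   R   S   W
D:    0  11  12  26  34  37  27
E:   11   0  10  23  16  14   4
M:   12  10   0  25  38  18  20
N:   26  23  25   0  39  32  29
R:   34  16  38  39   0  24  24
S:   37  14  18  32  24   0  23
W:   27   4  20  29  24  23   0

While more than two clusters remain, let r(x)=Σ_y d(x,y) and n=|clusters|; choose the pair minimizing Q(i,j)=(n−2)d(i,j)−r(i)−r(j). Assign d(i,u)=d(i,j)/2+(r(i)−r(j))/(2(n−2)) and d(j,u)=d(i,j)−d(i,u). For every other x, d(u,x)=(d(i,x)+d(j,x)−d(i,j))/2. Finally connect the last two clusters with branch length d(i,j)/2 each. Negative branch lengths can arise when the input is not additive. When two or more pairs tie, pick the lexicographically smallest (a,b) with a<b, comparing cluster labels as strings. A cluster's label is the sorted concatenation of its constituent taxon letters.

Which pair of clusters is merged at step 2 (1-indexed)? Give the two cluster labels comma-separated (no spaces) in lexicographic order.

iteration 1: select D,M (d=12, Q=-210); attach at lengths (42/5, 18/5); label the merged cluster DM
  updated: d(DM,E)=9/2, d(DM,N)=39/2, d(DM,R)=30, d(DM,S)=43/2, d(DM,W)=35/2
iteration 2: select DM,N (d=39/2, Q=-315/2); attach at lengths (57/16, 255/16); label the merged cluster DMN
  updated: d(DMN,E)=4, d(DMN,R)=99/4, d(DMN,S)=17, d(DMN,W)=27/2
iteration 3: select R,S (d=24, Q=-379/4); attach at lengths (331/24, 245/24); label the merged cluster RS
  updated: d(DMN,RS)=71/8, d(E,RS)=3, d(RS,W)=23/2
iteration 4: select DMN,RS (d=71/8, Q=-32); attach at lengths (83/16, 59/16); label the merged cluster DMNRS
  updated: d(DMNRS,E)=-15/16, d(DMNRS,W)=129/16
iteration 5: select DMNRS,E (d=-15/16, Q=-89/8); attach at lengths (25/16, -5/2); label the merged cluster DEMNRS
  updated: d(DEMNRS,W)=13/2
iteration 6: select DEMNRS,W (d=13/2); attach at lengths (13/4, 13/4); label the merged cluster DEMNRSW
final tree: (((((D:42/5,M:18/5):57/16,N:255/16):83/16,(R:331/24,S:245/24):59/16):25/16,E:-5/2):13/4,W:13/4)
total length: 1119/16

DM,N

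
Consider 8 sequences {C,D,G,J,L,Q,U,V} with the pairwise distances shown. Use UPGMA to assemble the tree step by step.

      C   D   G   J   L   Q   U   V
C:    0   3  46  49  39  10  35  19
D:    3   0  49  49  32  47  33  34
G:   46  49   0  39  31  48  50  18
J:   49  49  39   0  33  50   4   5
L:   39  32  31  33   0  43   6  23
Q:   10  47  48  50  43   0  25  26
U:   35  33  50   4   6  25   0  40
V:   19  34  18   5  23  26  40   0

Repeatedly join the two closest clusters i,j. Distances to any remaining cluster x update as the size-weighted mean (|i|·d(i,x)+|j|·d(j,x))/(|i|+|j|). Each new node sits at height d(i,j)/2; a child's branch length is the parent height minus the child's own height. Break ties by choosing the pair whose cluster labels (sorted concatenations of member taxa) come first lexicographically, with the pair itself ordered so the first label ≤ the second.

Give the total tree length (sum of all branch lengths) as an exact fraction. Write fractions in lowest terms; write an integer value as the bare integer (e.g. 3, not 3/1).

2719/30

step 1: merge (C,D) at d=3; branch lengths C→3/2, D→3/2; new cluster CD
  updated: d(CD,G)=95/2, d(CD,J)=49, d(CD,L)=71/2, d(CD,Q)=57/2, d(CD,U)=34, d(CD,V)=53/2
step 2: merge (J,U) at d=4; branch lengths J→2, U→2; new cluster JU
  updated: d(CD,JU)=83/2, d(G,JU)=89/2, d(JU,L)=39/2, d(JU,Q)=75/2, d(JU,V)=45/2
step 3: merge (G,V) at d=18; branch lengths G→9, V→9; new cluster GV
  updated: d(CD,GV)=37, d(GV,JU)=67/2, d(GV,L)=27, d(GV,Q)=37
step 4: merge (JU,L) at d=39/2; branch lengths JU→31/4, L→39/4; new cluster JLU
  updated: d(CD,JLU)=79/2, d(GV,JLU)=94/3, d(JLU,Q)=118/3
step 5: merge (CD,Q) at d=57/2; branch lengths CD→51/4, Q→57/4; new cluster CDQ
  updated: d(CDQ,GV)=37, d(CDQ,JLU)=355/9
step 6: merge (GV,JLU) at d=94/3; branch lengths GV→20/3, JLU→71/12; new cluster GJLUV
  updated: d(CDQ,GJLUV)=577/15
step 7: merge (CDQ,GJLUV) at d=577/15; branch lengths CDQ→299/60, GJLUV→107/30; new cluster CDGJLQUV
final tree: (((C:3/2,D:3/2):51/4,Q:57/4):299/60,((G:9,V:9):20/3,((J:2,U:2):31/4,L:39/4):71/12):107/30)
total length: 2719/30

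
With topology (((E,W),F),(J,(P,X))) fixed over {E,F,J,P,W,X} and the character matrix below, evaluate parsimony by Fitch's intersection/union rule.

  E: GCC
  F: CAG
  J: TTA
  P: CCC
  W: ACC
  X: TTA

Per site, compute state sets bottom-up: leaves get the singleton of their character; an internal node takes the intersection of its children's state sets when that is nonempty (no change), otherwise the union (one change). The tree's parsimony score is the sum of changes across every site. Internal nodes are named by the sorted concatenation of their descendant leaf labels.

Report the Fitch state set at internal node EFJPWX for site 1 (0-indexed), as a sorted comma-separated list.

A,C,T

site 0, node EW: E={G} ∪ W={A} → {A,G} (+1)
site 0, node EFW: EW={A,G} ∪ F={C} → {A,C,G} (+1)
site 0, node PX: P={C} ∪ X={T} → {C,T} (+1)
site 0, node JPX: J={T} ∩ PX={C,T} → {T} (+0)
site 0, node EFJPWX: EFW={A,C,G} ∪ JPX={T} → {A,C,G,T} (+1)
site 1, node EW: E={C} ∩ W={C} → {C} (+0)
site 1, node EFW: EW={C} ∪ F={A} → {A,C} (+1)
site 1, node PX: P={C} ∪ X={T} → {C,T} (+1)
site 1, node JPX: J={T} ∩ PX={C,T} → {T} (+0)
site 1, node EFJPWX: EFW={A,C} ∪ JPX={T} → {A,C,T} (+1)
site 2, node EW: E={C} ∩ W={C} → {C} (+0)
site 2, node EFW: EW={C} ∪ F={G} → {C,G} (+1)
site 2, node PX: P={C} ∪ X={A} → {A,C} (+1)
site 2, node JPX: J={A} ∩ PX={A,C} → {A} (+0)
site 2, node EFJPWX: EFW={C,G} ∪ JPX={A} → {A,C,G} (+1)
per-site changes: [4, 3, 3]; total = 10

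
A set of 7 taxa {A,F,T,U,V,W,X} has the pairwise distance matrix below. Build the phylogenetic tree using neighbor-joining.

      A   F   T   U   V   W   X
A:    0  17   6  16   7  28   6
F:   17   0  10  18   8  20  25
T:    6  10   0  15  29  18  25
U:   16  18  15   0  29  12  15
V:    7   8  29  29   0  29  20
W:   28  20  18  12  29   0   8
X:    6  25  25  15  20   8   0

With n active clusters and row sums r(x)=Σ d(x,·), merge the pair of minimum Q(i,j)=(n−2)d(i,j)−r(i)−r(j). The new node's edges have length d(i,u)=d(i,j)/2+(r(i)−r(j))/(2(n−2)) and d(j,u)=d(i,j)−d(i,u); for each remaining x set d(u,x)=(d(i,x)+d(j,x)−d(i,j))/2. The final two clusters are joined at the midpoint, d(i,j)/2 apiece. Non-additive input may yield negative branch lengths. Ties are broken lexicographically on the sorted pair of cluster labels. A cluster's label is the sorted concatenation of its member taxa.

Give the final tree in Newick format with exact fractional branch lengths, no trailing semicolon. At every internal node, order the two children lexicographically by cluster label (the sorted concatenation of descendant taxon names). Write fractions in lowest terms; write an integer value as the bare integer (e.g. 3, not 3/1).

(((A:11/16,T:85/16):29/16,(F:8/5,V:32/5):111/16):93/32,(U:11/2,(W:23/4,X:9/4):4):93/32)

step 1: merge (F,V) at d=8, Q=-180; branch lengths F→8/5, V→32/5; new cluster FV
  updated: d(A,FV)=8, d(FV,T)=31/2, d(FV,U)=39/2, d(FV,W)=41/2, d(FV,X)=37/2
step 2: merge (W,X) at d=8, Q=-127; branch lengths W→23/4, X→9/4; new cluster WX
  updated: d(A,WX)=13, d(FV,WX)=31/2, d(T,WX)=35/2, d(U,WX)=19/2
step 3: merge (U,WX) at d=19/2, Q=-87; branch lengths U→11/2, WX→4; new cluster UWX
  updated: d(A,UWX)=39/4, d(FV,UWX)=51/4, d(T,UWX)=23/2
step 4: merge (A,T) at d=6, Q=-179/4; branch lengths A→11/16, T→85/16; new cluster AT
  updated: d(AT,FV)=35/4, d(AT,UWX)=61/8
step 5: merge (AT,FV) at d=35/4, Q=-233/8; branch lengths AT→29/16, FV→111/16; new cluster AFTV
  updated: d(AFTV,UWX)=93/16
step 6: merge (AFTV,UWX) at d=93/16; branch lengths AFTV→93/32, UWX→93/32; new cluster AFTUVWX
final tree: (((A:11/16,T:85/16):29/16,(F:8/5,V:32/5):111/16):93/32,(U:11/2,(W:23/4,X:9/4):4):93/32)
total length: 737/16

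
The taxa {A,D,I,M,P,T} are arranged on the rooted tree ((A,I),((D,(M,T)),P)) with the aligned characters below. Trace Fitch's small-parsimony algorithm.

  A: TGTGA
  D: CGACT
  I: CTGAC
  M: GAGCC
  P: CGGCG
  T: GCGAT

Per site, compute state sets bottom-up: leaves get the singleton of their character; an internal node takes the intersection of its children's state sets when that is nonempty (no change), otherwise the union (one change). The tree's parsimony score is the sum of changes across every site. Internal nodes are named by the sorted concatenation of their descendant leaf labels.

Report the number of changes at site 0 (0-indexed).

2

[col 0] AI: children A:{T}, I:{C} ∪→ {C,T}; cost 1
[col 0] MT: children M:{G}, T:{G} ∩→ {G}; cost 0
[col 0] DMT: children D:{C}, MT:{G} ∪→ {C,G}; cost 1
[col 0] DMPT: children DMT:{C,G}, P:{C} ∩→ {C}; cost 0
[col 0] ADIMPT: children AI:{C,T}, DMPT:{C} ∩→ {C}; cost 0
[col 1] AI: children A:{G}, I:{T} ∪→ {G,T}; cost 1
[col 1] MT: children M:{A}, T:{C} ∪→ {A,C}; cost 1
[col 1] DMT: children D:{G}, MT:{A,C} ∪→ {A,C,G}; cost 1
[col 1] DMPT: children DMT:{A,C,G}, P:{G} ∩→ {G}; cost 0
[col 1] ADIMPT: children AI:{G,T}, DMPT:{G} ∩→ {G}; cost 0
[col 2] AI: children A:{T}, I:{G} ∪→ {G,T}; cost 1
[col 2] MT: children M:{G}, T:{G} ∩→ {G}; cost 0
[col 2] DMT: children D:{A}, MT:{G} ∪→ {A,G}; cost 1
[col 2] DMPT: children DMT:{A,G}, P:{G} ∩→ {G}; cost 0
[col 2] ADIMPT: children AI:{G,T}, DMPT:{G} ∩→ {G}; cost 0
[col 3] AI: children A:{G}, I:{A} ∪→ {A,G}; cost 1
[col 3] MT: children M:{C}, T:{A} ∪→ {A,C}; cost 1
[col 3] DMT: children D:{C}, MT:{A,C} ∩→ {C}; cost 0
[col 3] DMPT: children DMT:{C}, P:{C} ∩→ {C}; cost 0
[col 3] ADIMPT: children AI:{A,G}, DMPT:{C} ∪→ {A,C,G}; cost 1
[col 4] AI: children A:{A}, I:{C} ∪→ {A,C}; cost 1
[col 4] MT: children M:{C}, T:{T} ∪→ {C,T}; cost 1
[col 4] DMT: children D:{T}, MT:{C,T} ∩→ {T}; cost 0
[col 4] DMPT: children DMT:{T}, P:{G} ∪→ {G,T}; cost 1
[col 4] ADIMPT: children AI:{A,C}, DMPT:{G,T} ∪→ {A,C,G,T}; cost 1
per-site changes: [2, 3, 2, 3, 4]; total = 14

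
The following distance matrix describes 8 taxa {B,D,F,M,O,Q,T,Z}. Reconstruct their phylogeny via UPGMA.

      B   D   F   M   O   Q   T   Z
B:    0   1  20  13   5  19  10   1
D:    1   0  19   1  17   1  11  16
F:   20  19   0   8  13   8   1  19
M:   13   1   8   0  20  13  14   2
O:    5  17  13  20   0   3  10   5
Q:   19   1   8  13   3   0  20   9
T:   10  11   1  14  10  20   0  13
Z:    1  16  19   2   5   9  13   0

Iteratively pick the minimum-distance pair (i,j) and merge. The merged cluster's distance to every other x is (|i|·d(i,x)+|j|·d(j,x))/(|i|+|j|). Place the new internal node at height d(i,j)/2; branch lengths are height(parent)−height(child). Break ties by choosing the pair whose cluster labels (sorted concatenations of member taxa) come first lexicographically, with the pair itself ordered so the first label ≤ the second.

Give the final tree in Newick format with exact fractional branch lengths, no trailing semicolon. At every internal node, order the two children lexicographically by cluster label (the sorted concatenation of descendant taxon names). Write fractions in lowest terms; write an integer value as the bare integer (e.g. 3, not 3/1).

((((B:1/2,D:1/2):27/8,(M:1,Z:1):23/8):27/16,(O:3/2,Q:3/2):65/16):21/16,(F:1/2,T:1/2):51/8)

step 1: merge (B,D) at d=1; branch lengths B→1/2, D→1/2; new cluster BD
  updated: d(BD,F)=39/2, d(BD,M)=7, d(BD,O)=11, d(BD,Q)=10, d(BD,T)=21/2, d(BD,Z)=17/2
step 2: merge (F,T) at d=1; branch lengths F→1/2, T→1/2; new cluster FT
  updated: d(BD,FT)=15, d(FT,M)=11, d(FT,O)=23/2, d(FT,Q)=14, d(FT,Z)=16
step 3: merge (M,Z) at d=2; branch lengths M→1, Z→1; new cluster MZ
  updated: d(BD,MZ)=31/4, d(FT,MZ)=27/2, d(MZ,O)=25/2, d(MZ,Q)=11
step 4: merge (O,Q) at d=3; branch lengths O→3/2, Q→3/2; new cluster OQ
  updated: d(BD,OQ)=21/2, d(FT,OQ)=51/4, d(MZ,OQ)=47/4
step 5: merge (BD,MZ) at d=31/4; branch lengths BD→27/8, MZ→23/8; new cluster BDMZ
  updated: d(BDMZ,FT)=57/4, d(BDMZ,OQ)=89/8
step 6: merge (BDMZ,OQ) at d=89/8; branch lengths BDMZ→27/16, OQ→65/16; new cluster BDMOQZ
  updated: d(BDMOQZ,FT)=55/4
step 7: merge (BDMOQZ,FT) at d=55/4; branch lengths BDMOQZ→21/16, FT→51/8; new cluster BDFMOQTZ
final tree: ((((B:1/2,D:1/2):27/8,(M:1,Z:1):23/8):27/16,(O:3/2,Q:3/2):65/16):21/16,(F:1/2,T:1/2):51/8)
total length: 427/16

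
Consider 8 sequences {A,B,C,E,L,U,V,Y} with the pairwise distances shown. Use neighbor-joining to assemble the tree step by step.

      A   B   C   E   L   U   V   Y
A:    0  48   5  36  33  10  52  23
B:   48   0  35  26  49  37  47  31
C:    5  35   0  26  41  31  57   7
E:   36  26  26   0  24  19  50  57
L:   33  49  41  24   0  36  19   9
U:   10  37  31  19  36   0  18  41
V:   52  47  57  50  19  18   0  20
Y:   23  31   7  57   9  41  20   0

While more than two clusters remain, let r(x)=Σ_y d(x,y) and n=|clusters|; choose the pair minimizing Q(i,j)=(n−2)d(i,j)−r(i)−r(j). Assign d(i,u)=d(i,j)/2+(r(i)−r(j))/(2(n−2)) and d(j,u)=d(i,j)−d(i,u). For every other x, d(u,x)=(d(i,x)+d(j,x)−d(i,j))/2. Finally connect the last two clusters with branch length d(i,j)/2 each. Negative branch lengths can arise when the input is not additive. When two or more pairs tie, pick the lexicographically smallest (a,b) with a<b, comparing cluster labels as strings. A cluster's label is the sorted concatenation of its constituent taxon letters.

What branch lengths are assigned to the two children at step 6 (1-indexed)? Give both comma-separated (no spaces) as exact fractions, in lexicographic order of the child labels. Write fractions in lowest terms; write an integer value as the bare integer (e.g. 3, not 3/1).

1. join A+C (d=5, Q=-379) ⇒ AC; edges |A|=35/12, |C|=25/12
  updated: d(AC,B)=39, d(AC,E)=57/2, d(AC,L)=69/2, d(AC,U)=18, d(AC,V)=52, d(AC,Y)=25/2
2. join B+E (d=26, Q=-607/2) ⇒ BE; edges |B|=309/20, |E|=211/20
  updated: d(AC,BE)=83/4, d(BE,L)=47/2, d(BE,U)=15, d(BE,V)=71/2, d(BE,Y)=31
3. join AC+Y (d=25/2, Q=-805/4) ⇒ ACY; edges |AC|=297/32, |Y|=103/32
  updated: d(ACY,BE)=157/8, d(ACY,L)=31/2, d(ACY,U)=93/4, d(ACY,V)=119/4
4. join BE+U (d=15, Q=-1127/8) ⇒ BEU; edges |BE|=371/48, |U|=349/48
  updated: d(ACY,BEU)=223/16, d(BEU,L)=89/4, d(BEU,V)=77/4
5. join ACY+BEU (d=223/16, Q=-347/4) ⇒ ABCEUY; edges |ACY|=253/32, |BEU|=193/32
  updated: d(ABCEUY,L)=381/32, d(ABCEUY,V)=561/32
6. join ABCEUY+L (d=381/32, Q=-775/16) ⇒ ABCELUY; edges |ABCEUY|=167/32, |L|=107/16
  updated: d(ABCELUY,V)=197/16
7. join ABCELUY+V (d=197/16) ⇒ ABCELUVY; edges |ABCELUY|=197/32, |V|=197/32
final tree: (((((A:35/12,C:25/12):297/32,Y:103/32):253/32,((B:309/20,E:211/20):371/48,U:349/48):193/32):167/32,L:107/16):197/32,V:197/32)
total length: 3093/32

167/32,107/16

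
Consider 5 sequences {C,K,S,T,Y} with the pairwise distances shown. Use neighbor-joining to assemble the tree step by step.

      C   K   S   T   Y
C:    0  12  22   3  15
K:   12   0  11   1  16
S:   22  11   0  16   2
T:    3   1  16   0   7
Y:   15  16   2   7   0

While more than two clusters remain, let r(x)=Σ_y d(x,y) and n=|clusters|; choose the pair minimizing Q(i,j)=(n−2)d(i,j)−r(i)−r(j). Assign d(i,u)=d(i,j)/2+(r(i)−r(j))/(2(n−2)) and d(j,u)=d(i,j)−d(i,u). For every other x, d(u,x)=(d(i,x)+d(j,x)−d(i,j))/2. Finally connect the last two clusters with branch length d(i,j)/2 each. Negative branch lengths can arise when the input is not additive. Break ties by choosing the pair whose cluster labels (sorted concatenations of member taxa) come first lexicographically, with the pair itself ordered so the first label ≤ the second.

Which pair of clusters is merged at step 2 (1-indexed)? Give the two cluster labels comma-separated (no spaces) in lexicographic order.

C,T

1. join S+Y (d=2, Q=-85) ⇒ SY; edges |S|=17/6, |Y|=-5/6
  updated: d(C,SY)=35/2, d(K,SY)=25/2, d(SY,T)=21/2
2. join C+T (d=3, Q=-41) ⇒ CT; edges |C|=6, |T|=-3
  updated: d(CT,K)=5, d(CT,SY)=25/2
3. join CT+K (d=5, Q=-30) ⇒ CKT; edges |CT|=5/2, |K|=5/2
  updated: d(CKT,SY)=10
4. join CKT+SY (d=10) ⇒ CKSTY; edges |CKT|=5, |SY|=5
final tree: (((C:6,T:-3):5/2,K:5/2):5,(S:17/6,Y:-5/6):5)
total length: 20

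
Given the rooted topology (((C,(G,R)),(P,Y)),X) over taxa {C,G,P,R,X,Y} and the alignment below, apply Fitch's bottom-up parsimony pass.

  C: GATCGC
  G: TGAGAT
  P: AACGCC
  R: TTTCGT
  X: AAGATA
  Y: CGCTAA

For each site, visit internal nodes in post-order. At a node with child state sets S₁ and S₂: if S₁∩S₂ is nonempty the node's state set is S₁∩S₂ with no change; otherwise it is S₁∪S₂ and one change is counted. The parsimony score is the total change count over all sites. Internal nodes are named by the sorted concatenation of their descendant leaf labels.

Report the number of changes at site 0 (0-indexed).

site 0, node GR: G={T} ∩ R={T} → {T} (+0)
site 0, node CGR: C={G} ∪ GR={T} → {G,T} (+1)
site 0, node PY: P={A} ∪ Y={C} → {A,C} (+1)
site 0, node CGPRY: CGR={G,T} ∪ PY={A,C} → {A,C,G,T} (+1)
site 0, node CGPRXY: CGPRY={A,C,G,T} ∩ X={A} → {A} (+0)
site 1, node GR: G={G} ∪ R={T} → {G,T} (+1)
site 1, node CGR: C={A} ∪ GR={G,T} → {A,G,T} (+1)
site 1, node PY: P={A} ∪ Y={G} → {A,G} (+1)
site 1, node CGPRY: CGR={A,G,T} ∩ PY={A,G} → {A,G} (+0)
site 1, node CGPRXY: CGPRY={A,G} ∩ X={A} → {A} (+0)
site 2, node GR: G={A} ∪ R={T} → {A,T} (+1)
site 2, node CGR: C={T} ∩ GR={A,T} → {T} (+0)
site 2, node PY: P={C} ∩ Y={C} → {C} (+0)
site 2, node CGPRY: CGR={T} ∪ PY={C} → {C,T} (+1)
site 2, node CGPRXY: CGPRY={C,T} ∪ X={G} → {C,G,T} (+1)
site 3, node GR: G={G} ∪ R={C} → {C,G} (+1)
site 3, node CGR: C={C} ∩ GR={C,G} → {C} (+0)
site 3, node PY: P={G} ∪ Y={T} → {G,T} (+1)
site 3, node CGPRY: CGR={C} ∪ PY={G,T} → {C,G,T} (+1)
site 3, node CGPRXY: CGPRY={C,G,T} ∪ X={A} → {A,C,G,T} (+1)
site 4, node GR: G={A} ∪ R={G} → {A,G} (+1)
site 4, node CGR: C={G} ∩ GR={A,G} → {G} (+0)
site 4, node PY: P={C} ∪ Y={A} → {A,C} (+1)
site 4, node CGPRY: CGR={G} ∪ PY={A,C} → {A,C,G} (+1)
site 4, node CGPRXY: CGPRY={A,C,G} ∪ X={T} → {A,C,G,T} (+1)
site 5, node GR: G={T} ∩ R={T} → {T} (+0)
site 5, node CGR: C={C} ∪ GR={T} → {C,T} (+1)
site 5, node PY: P={C} ∪ Y={A} → {A,C} (+1)
site 5, node CGPRY: CGR={C,T} ∩ PY={A,C} → {C} (+0)
site 5, node CGPRXY: CGPRY={C} ∪ X={A} → {A,C} (+1)
per-site changes: [3, 3, 3, 4, 4, 3]; total = 20

3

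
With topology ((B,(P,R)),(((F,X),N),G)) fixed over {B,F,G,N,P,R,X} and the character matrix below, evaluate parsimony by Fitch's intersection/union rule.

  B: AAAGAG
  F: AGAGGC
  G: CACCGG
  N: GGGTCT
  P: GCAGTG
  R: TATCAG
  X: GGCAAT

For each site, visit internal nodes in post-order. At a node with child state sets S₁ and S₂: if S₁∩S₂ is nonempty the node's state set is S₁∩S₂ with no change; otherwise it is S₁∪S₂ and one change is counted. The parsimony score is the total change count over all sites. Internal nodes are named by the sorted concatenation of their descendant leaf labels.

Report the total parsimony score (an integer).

20

site 0, node PR: P={G} ∪ R={T} → {G,T} (+1)
site 0, node BPR: B={A} ∪ PR={G,T} → {A,G,T} (+1)
site 0, node FX: F={A} ∪ X={G} → {A,G} (+1)
site 0, node FNX: FX={A,G} ∩ N={G} → {G} (+0)
site 0, node FGNX: FNX={G} ∪ G={C} → {C,G} (+1)
site 0, node BFGNPRX: BPR={A,G,T} ∩ FGNX={C,G} → {G} (+0)
site 1, node PR: P={C} ∪ R={A} → {A,C} (+1)
site 1, node BPR: B={A} ∩ PR={A,C} → {A} (+0)
site 1, node FX: F={G} ∩ X={G} → {G} (+0)
site 1, node FNX: FX={G} ∩ N={G} → {G} (+0)
site 1, node FGNX: FNX={G} ∪ G={A} → {A,G} (+1)
site 1, node BFGNPRX: BPR={A} ∩ FGNX={A,G} → {A} (+0)
site 2, node PR: P={A} ∪ R={T} → {A,T} (+1)
site 2, node BPR: B={A} ∩ PR={A,T} → {A} (+0)
site 2, node FX: F={A} ∪ X={C} → {A,C} (+1)
site 2, node FNX: FX={A,C} ∪ N={G} → {A,C,G} (+1)
site 2, node FGNX: FNX={A,C,G} ∩ G={C} → {C} (+0)
site 2, node BFGNPRX: BPR={A} ∪ FGNX={C} → {A,C} (+1)
site 3, node PR: P={G} ∪ R={C} → {C,G} (+1)
site 3, node BPR: B={G} ∩ PR={C,G} → {G} (+0)
site 3, node FX: F={G} ∪ X={A} → {A,G} (+1)
site 3, node FNX: FX={A,G} ∪ N={T} → {A,G,T} (+1)
site 3, node FGNX: FNX={A,G,T} ∪ G={C} → {A,C,G,T} (+1)
site 3, node BFGNPRX: BPR={G} ∩ FGNX={A,C,G,T} → {G} (+0)
site 4, node PR: P={T} ∪ R={A} → {A,T} (+1)
site 4, node BPR: B={A} ∩ PR={A,T} → {A} (+0)
site 4, node FX: F={G} ∪ X={A} → {A,G} (+1)
site 4, node FNX: FX={A,G} ∪ N={C} → {A,C,G} (+1)
site 4, node FGNX: FNX={A,C,G} ∩ G={G} → {G} (+0)
site 4, node BFGNPRX: BPR={A} ∪ FGNX={G} → {A,G} (+1)
site 5, node PR: P={G} ∩ R={G} → {G} (+0)
site 5, node BPR: B={G} ∩ PR={G} → {G} (+0)
site 5, node FX: F={C} ∪ X={T} → {C,T} (+1)
site 5, node FNX: FX={C,T} ∩ N={T} → {T} (+0)
site 5, node FGNX: FNX={T} ∪ G={G} → {G,T} (+1)
site 5, node BFGNPRX: BPR={G} ∩ FGNX={G,T} → {G} (+0)
per-site changes: [4, 2, 4, 4, 4, 2]; total = 20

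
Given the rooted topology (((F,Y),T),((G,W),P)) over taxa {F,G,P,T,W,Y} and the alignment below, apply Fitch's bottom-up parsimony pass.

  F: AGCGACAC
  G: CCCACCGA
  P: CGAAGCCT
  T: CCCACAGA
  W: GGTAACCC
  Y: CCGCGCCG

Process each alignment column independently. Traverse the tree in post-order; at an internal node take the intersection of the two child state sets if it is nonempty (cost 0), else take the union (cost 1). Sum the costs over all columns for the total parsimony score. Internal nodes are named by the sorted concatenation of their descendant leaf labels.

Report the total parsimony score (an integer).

22

[col 0] FY: children F:{A}, Y:{C} ∪→ {A,C}; cost 1
[col 0] FTY: children FY:{A,C}, T:{C} ∩→ {C}; cost 0
[col 0] GW: children G:{C}, W:{G} ∪→ {C,G}; cost 1
[col 0] GPW: children GW:{C,G}, P:{C} ∩→ {C}; cost 0
[col 0] FGPTWY: children FTY:{C}, GPW:{C} ∩→ {C}; cost 0
[col 1] FY: children F:{G}, Y:{C} ∪→ {C,G}; cost 1
[col 1] FTY: children FY:{C,G}, T:{C} ∩→ {C}; cost 0
[col 1] GW: children G:{C}, W:{G} ∪→ {C,G}; cost 1
[col 1] GPW: children GW:{C,G}, P:{G} ∩→ {G}; cost 0
[col 1] FGPTWY: children FTY:{C}, GPW:{G} ∪→ {C,G}; cost 1
[col 2] FY: children F:{C}, Y:{G} ∪→ {C,G}; cost 1
[col 2] FTY: children FY:{C,G}, T:{C} ∩→ {C}; cost 0
[col 2] GW: children G:{C}, W:{T} ∪→ {C,T}; cost 1
[col 2] GPW: children GW:{C,T}, P:{A} ∪→ {A,C,T}; cost 1
[col 2] FGPTWY: children FTY:{C}, GPW:{A,C,T} ∩→ {C}; cost 0
[col 3] FY: children F:{G}, Y:{C} ∪→ {C,G}; cost 1
[col 3] FTY: children FY:{C,G}, T:{A} ∪→ {A,C,G}; cost 1
[col 3] GW: children G:{A}, W:{A} ∩→ {A}; cost 0
[col 3] GPW: children GW:{A}, P:{A} ∩→ {A}; cost 0
[col 3] FGPTWY: children FTY:{A,C,G}, GPW:{A} ∩→ {A}; cost 0
[col 4] FY: children F:{A}, Y:{G} ∪→ {A,G}; cost 1
[col 4] FTY: children FY:{A,G}, T:{C} ∪→ {A,C,G}; cost 1
[col 4] GW: children G:{C}, W:{A} ∪→ {A,C}; cost 1
[col 4] GPW: children GW:{A,C}, P:{G} ∪→ {A,C,G}; cost 1
[col 4] FGPTWY: children FTY:{A,C,G}, GPW:{A,C,G} ∩→ {A,C,G}; cost 0
[col 5] FY: children F:{C}, Y:{C} ∩→ {C}; cost 0
[col 5] FTY: children FY:{C}, T:{A} ∪→ {A,C}; cost 1
[col 5] GW: children G:{C}, W:{C} ∩→ {C}; cost 0
[col 5] GPW: children GW:{C}, P:{C} ∩→ {C}; cost 0
[col 5] FGPTWY: children FTY:{A,C}, GPW:{C} ∩→ {C}; cost 0
[col 6] FY: children F:{A}, Y:{C} ∪→ {A,C}; cost 1
[col 6] FTY: children FY:{A,C}, T:{G} ∪→ {A,C,G}; cost 1
[col 6] GW: children G:{G}, W:{C} ∪→ {C,G}; cost 1
[col 6] GPW: children GW:{C,G}, P:{C} ∩→ {C}; cost 0
[col 6] FGPTWY: children FTY:{A,C,G}, GPW:{C} ∩→ {C}; cost 0
[col 7] FY: children F:{C}, Y:{G} ∪→ {C,G}; cost 1
[col 7] FTY: children FY:{C,G}, T:{A} ∪→ {A,C,G}; cost 1
[col 7] GW: children G:{A}, W:{C} ∪→ {A,C}; cost 1
[col 7] GPW: children GW:{A,C}, P:{T} ∪→ {A,C,T}; cost 1
[col 7] FGPTWY: children FTY:{A,C,G}, GPW:{A,C,T} ∩→ {A,C}; cost 0
per-site changes: [2, 3, 3, 2, 4, 1, 3, 4]; total = 22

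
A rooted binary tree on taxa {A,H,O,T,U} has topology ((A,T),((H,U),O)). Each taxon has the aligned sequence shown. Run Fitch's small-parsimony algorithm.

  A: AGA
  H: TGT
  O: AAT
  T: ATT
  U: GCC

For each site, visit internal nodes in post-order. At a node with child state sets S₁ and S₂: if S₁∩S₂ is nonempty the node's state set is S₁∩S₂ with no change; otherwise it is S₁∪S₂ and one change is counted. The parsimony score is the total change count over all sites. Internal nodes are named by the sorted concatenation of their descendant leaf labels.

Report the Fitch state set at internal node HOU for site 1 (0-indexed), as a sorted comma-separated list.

site 0, node AT: A={A} ∩ T={A} → {A} (+0)
site 0, node HU: H={T} ∪ U={G} → {G,T} (+1)
site 0, node HOU: HU={G,T} ∪ O={A} → {A,G,T} (+1)
site 0, node AHOTU: AT={A} ∩ HOU={A,G,T} → {A} (+0)
site 1, node AT: A={G} ∪ T={T} → {G,T} (+1)
site 1, node HU: H={G} ∪ U={C} → {C,G} (+1)
site 1, node HOU: HU={C,G} ∪ O={A} → {A,C,G} (+1)
site 1, node AHOTU: AT={G,T} ∩ HOU={A,C,G} → {G} (+0)
site 2, node AT: A={A} ∪ T={T} → {A,T} (+1)
site 2, node HU: H={T} ∪ U={C} → {C,T} (+1)
site 2, node HOU: HU={C,T} ∩ O={T} → {T} (+0)
site 2, node AHOTU: AT={A,T} ∩ HOU={T} → {T} (+0)
per-site changes: [2, 3, 2]; total = 7

A,C,G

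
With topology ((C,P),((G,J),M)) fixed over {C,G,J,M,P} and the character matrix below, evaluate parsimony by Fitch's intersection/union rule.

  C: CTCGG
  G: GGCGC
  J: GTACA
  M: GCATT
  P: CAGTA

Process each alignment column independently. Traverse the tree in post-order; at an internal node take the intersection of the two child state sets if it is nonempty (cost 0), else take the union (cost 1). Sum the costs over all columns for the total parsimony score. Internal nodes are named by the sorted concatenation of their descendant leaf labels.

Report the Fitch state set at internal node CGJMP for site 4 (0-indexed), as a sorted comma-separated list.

site 0, node CP: C={C} ∩ P={C} → {C} (+0)
site 0, node GJ: G={G} ∩ J={G} → {G} (+0)
site 0, node GJM: GJ={G} ∩ M={G} → {G} (+0)
site 0, node CGJMP: CP={C} ∪ GJM={G} → {C,G} (+1)
site 1, node CP: C={T} ∪ P={A} → {A,T} (+1)
site 1, node GJ: G={G} ∪ J={T} → {G,T} (+1)
site 1, node GJM: GJ={G,T} ∪ M={C} → {C,G,T} (+1)
site 1, node CGJMP: CP={A,T} ∩ GJM={C,G,T} → {T} (+0)
site 2, node CP: C={C} ∪ P={G} → {C,G} (+1)
site 2, node GJ: G={C} ∪ J={A} → {A,C} (+1)
site 2, node GJM: GJ={A,C} ∩ M={A} → {A} (+0)
site 2, node CGJMP: CP={C,G} ∪ GJM={A} → {A,C,G} (+1)
site 3, node CP: C={G} ∪ P={T} → {G,T} (+1)
site 3, node GJ: G={G} ∪ J={C} → {C,G} (+1)
site 3, node GJM: GJ={C,G} ∪ M={T} → {C,G,T} (+1)
site 3, node CGJMP: CP={G,T} ∩ GJM={C,G,T} → {G,T} (+0)
site 4, node CP: C={G} ∪ P={A} → {A,G} (+1)
site 4, node GJ: G={C} ∪ J={A} → {A,C} (+1)
site 4, node GJM: GJ={A,C} ∪ M={T} → {A,C,T} (+1)
site 4, node CGJMP: CP={A,G} ∩ GJM={A,C,T} → {A} (+0)
per-site changes: [1, 3, 3, 3, 3]; total = 13

A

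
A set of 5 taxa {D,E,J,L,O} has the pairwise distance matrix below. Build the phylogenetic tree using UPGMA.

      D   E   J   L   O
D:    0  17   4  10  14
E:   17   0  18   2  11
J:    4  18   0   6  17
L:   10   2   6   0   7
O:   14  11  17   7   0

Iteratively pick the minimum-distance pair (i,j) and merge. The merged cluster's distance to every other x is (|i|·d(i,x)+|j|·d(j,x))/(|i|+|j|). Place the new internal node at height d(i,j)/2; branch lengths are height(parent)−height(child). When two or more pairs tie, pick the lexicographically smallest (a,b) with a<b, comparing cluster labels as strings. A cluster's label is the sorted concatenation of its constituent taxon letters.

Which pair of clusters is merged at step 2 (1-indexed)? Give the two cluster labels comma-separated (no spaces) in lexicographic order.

D,J

1. join E+L (d=2) ⇒ EL; edges |E|=1, |L|=1
  updated: d(D,EL)=27/2, d(EL,J)=12, d(EL,O)=9
2. join D+J (d=4) ⇒ DJ; edges |D|=2, |J|=2
  updated: d(DJ,EL)=51/4, d(DJ,O)=31/2
3. join EL+O (d=9) ⇒ ELO; edges |EL|=7/2, |O|=9/2
  updated: d(DJ,ELO)=41/3
4. join DJ+ELO (d=41/3) ⇒ DEJLO; edges |DJ|=29/6, |ELO|=7/3
final tree: ((D:2,J:2):29/6,((E:1,L:1):7/2,O:9/2):7/3)
total length: 127/6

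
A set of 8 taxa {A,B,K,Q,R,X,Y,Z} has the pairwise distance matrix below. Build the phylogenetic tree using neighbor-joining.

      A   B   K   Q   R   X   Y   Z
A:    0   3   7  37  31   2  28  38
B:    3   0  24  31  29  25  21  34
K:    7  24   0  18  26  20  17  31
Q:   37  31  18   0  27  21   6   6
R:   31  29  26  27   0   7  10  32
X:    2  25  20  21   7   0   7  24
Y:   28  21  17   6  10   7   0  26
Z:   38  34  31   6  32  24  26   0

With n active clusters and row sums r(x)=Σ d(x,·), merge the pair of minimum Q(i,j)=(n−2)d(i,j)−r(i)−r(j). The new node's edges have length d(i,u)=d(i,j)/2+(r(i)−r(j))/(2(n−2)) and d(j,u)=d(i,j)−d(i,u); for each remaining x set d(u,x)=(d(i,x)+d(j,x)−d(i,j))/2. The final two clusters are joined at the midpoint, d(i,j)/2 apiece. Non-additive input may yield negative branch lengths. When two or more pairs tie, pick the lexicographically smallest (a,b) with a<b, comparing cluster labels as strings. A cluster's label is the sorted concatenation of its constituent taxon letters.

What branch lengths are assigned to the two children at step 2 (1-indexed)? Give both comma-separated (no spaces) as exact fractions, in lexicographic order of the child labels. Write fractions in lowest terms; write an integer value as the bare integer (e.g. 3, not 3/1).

-11/10,41/10

step 1: merge (Q,Z) at d=6, Q=-301; branch lengths Q→-3/4, Z→27/4; new cluster QZ
  updated: d(A,QZ)=69/2, d(B,QZ)=59/2, d(K,QZ)=43/2, d(QZ,R)=53/2, d(QZ,X)=39/2, d(QZ,Y)=13
step 2: merge (A,B) at d=3, Q=-222; branch lengths A→-11/10, B→41/10; new cluster AB
  updated: d(AB,K)=14, d(AB,QZ)=61/2, d(AB,R)=57/2, d(AB,X)=12, d(AB,Y)=23
step 3: merge (AB,K) at d=14, Q=-301/2; branch lengths AB→131/16, K→93/16; new cluster ABK
  updated: d(ABK,QZ)=19, d(ABK,R)=81/4, d(ABK,X)=9, d(ABK,Y)=13
step 4: merge (R,X) at d=7, Q=-341/4; branch lengths R→169/24, X→-1/24; new cluster RX
  updated: d(ABK,RX)=89/8, d(QZ,RX)=39/2, d(RX,Y)=5
step 5: merge (ABK,QZ) at d=19, Q=-453/8; branch lengths ABK→237/32, QZ→371/32; new cluster ABKQZ
  updated: d(ABKQZ,RX)=93/16, d(ABKQZ,Y)=7/2
step 6: merge (ABKQZ,RX) at d=93/16, Q=-229/16; branch lengths ABKQZ→69/32, RX→117/32; new cluster ABKQRXZ
  updated: d(ABKQRXZ,Y)=43/32
step 7: merge (ABKQRXZ,Y) at d=43/32; branch lengths ABKQRXZ→43/64, Y→43/64; new cluster ABKQRXYZ
final tree: (((((A:-11/10,B:41/10):131/16,K:93/16):237/32,(Q:-3/4,Z:27/4):371/32):69/32,(R:169/24,X:-1/24):117/32):43/64,Y:43/64)
total length: 1797/32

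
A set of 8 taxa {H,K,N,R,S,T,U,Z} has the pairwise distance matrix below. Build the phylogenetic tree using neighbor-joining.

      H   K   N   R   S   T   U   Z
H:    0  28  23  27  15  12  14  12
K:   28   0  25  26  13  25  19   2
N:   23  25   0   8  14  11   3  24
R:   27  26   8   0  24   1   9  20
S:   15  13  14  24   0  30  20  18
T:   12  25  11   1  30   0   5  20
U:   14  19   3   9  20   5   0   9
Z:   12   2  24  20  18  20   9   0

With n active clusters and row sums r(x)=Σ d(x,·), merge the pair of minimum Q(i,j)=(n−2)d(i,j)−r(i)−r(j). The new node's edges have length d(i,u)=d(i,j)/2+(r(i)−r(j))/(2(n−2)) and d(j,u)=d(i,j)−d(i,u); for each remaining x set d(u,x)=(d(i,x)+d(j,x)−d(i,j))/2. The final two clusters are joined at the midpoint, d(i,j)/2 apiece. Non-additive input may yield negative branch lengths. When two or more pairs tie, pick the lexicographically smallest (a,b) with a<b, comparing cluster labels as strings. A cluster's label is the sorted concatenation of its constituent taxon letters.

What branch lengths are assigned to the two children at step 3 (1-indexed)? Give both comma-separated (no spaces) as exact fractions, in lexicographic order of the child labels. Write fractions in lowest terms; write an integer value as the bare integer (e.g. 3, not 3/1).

237/32,227/32

1. join K+Z (d=2, Q=-231) ⇒ KZ; edges |K|=15/4, |Z|=-7/4
  updated: d(H,KZ)=19, d(KZ,N)=47/2, d(KZ,R)=22, d(KZ,S)=29/2, d(KZ,T)=43/2, d(KZ,U)=13
2. join R+T (d=1, Q=-333/2) ⇒ RT; edges |R|=31/20, |T|=-11/20
  updated: d(H,RT)=19, d(KZ,RT)=85/4, d(N,RT)=9, d(RT,S)=53/2, d(RT,U)=13/2
3. join KZ+S (d=29/2, Q=-493/4) ⇒ KSZ; edges |KZ|=237/32, |S|=227/32
  updated: d(H,KSZ)=39/4, d(KSZ,N)=23/2, d(KSZ,RT)=133/8, d(KSZ,U)=37/4
4. join H+KSZ (d=39/4, Q=-669/8) ⇒ HKSZ; edges |H|=383/48, |KSZ|=85/48
  updated: d(HKSZ,N)=99/8, d(HKSZ,RT)=207/16, d(HKSZ,U)=27/4
5. join HKSZ+U (d=27/4, Q=-557/16) ⇒ HKSUZ; edges |HKSZ|=469/64, |U|=-37/64
  updated: d(HKSUZ,N)=69/16, d(HKSUZ,RT)=203/32
6. join HKSUZ+N (d=69/16, Q=-629/32) ⇒ HKNSUZ; edges |HKSUZ|=53/64, |N|=223/64
  updated: d(HKNSUZ,RT)=353/64
7. join HKNSUZ+RT (d=353/64) ⇒ HKNRSTUZ; edges |HKNSUZ|=353/128, |RT|=353/128
final tree: ((((H:383/48,((K:15/4,Z:-7/4):237/32,S:227/32):85/48):469/64,U:-37/64):53/64,N:223/64):353/128,(R:31/20,T:-11/20):353/128)
total length: 2805/64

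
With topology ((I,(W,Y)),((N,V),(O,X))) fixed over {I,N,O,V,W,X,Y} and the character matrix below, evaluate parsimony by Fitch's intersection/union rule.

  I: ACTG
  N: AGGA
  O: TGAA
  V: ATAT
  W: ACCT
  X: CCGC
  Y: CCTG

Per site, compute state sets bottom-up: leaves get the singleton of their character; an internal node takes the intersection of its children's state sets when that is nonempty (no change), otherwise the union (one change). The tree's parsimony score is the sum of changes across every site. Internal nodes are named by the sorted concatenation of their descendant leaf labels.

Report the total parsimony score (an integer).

14

[col 0] WY: children W:{A}, Y:{C} ∪→ {A,C}; cost 1
[col 0] IWY: children I:{A}, WY:{A,C} ∩→ {A}; cost 0
[col 0] NV: children N:{A}, V:{A} ∩→ {A}; cost 0
[col 0] OX: children O:{T}, X:{C} ∪→ {C,T}; cost 1
[col 0] NOVX: children NV:{A}, OX:{C,T} ∪→ {A,C,T}; cost 1
[col 0] INOVWXY: children IWY:{A}, NOVX:{A,C,T} ∩→ {A}; cost 0
[col 1] WY: children W:{C}, Y:{C} ∩→ {C}; cost 0
[col 1] IWY: children I:{C}, WY:{C} ∩→ {C}; cost 0
[col 1] NV: children N:{G}, V:{T} ∪→ {G,T}; cost 1
[col 1] OX: children O:{G}, X:{C} ∪→ {C,G}; cost 1
[col 1] NOVX: children NV:{G,T}, OX:{C,G} ∩→ {G}; cost 0
[col 1] INOVWXY: children IWY:{C}, NOVX:{G} ∪→ {C,G}; cost 1
[col 2] WY: children W:{C}, Y:{T} ∪→ {C,T}; cost 1
[col 2] IWY: children I:{T}, WY:{C,T} ∩→ {T}; cost 0
[col 2] NV: children N:{G}, V:{A} ∪→ {A,G}; cost 1
[col 2] OX: children O:{A}, X:{G} ∪→ {A,G}; cost 1
[col 2] NOVX: children NV:{A,G}, OX:{A,G} ∩→ {A,G}; cost 0
[col 2] INOVWXY: children IWY:{T}, NOVX:{A,G} ∪→ {A,G,T}; cost 1
[col 3] WY: children W:{T}, Y:{G} ∪→ {G,T}; cost 1
[col 3] IWY: children I:{G}, WY:{G,T} ∩→ {G}; cost 0
[col 3] NV: children N:{A}, V:{T} ∪→ {A,T}; cost 1
[col 3] OX: children O:{A}, X:{C} ∪→ {A,C}; cost 1
[col 3] NOVX: children NV:{A,T}, OX:{A,C} ∩→ {A}; cost 0
[col 3] INOVWXY: children IWY:{G}, NOVX:{A} ∪→ {A,G}; cost 1
per-site changes: [3, 3, 4, 4]; total = 14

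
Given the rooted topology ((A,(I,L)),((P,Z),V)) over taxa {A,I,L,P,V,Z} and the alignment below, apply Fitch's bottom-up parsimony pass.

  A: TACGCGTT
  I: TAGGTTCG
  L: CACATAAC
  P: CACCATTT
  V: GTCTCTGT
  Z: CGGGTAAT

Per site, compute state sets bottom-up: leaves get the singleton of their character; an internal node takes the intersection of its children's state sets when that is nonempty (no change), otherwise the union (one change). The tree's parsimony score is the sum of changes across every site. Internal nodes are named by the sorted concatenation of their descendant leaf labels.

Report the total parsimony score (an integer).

site 0, node IL: I={T} ∪ L={C} → {C,T} (+1)
site 0, node AIL: A={T} ∩ IL={C,T} → {T} (+0)
site 0, node PZ: P={C} ∩ Z={C} → {C} (+0)
site 0, node PVZ: PZ={C} ∪ V={G} → {C,G} (+1)
site 0, node AILPVZ: AIL={T} ∪ PVZ={C,G} → {C,G,T} (+1)
site 1, node IL: I={A} ∩ L={A} → {A} (+0)
site 1, node AIL: A={A} ∩ IL={A} → {A} (+0)
site 1, node PZ: P={A} ∪ Z={G} → {A,G} (+1)
site 1, node PVZ: PZ={A,G} ∪ V={T} → {A,G,T} (+1)
site 1, node AILPVZ: AIL={A} ∩ PVZ={A,G,T} → {A} (+0)
site 2, node IL: I={G} ∪ L={C} → {C,G} (+1)
site 2, node AIL: A={C} ∩ IL={C,G} → {C} (+0)
site 2, node PZ: P={C} ∪ Z={G} → {C,G} (+1)
site 2, node PVZ: PZ={C,G} ∩ V={C} → {C} (+0)
site 2, node AILPVZ: AIL={C} ∩ PVZ={C} → {C} (+0)
site 3, node IL: I={G} ∪ L={A} → {A,G} (+1)
site 3, node AIL: A={G} ∩ IL={A,G} → {G} (+0)
site 3, node PZ: P={C} ∪ Z={G} → {C,G} (+1)
site 3, node PVZ: PZ={C,G} ∪ V={T} → {C,G,T} (+1)
site 3, node AILPVZ: AIL={G} ∩ PVZ={C,G,T} → {G} (+0)
site 4, node IL: I={T} ∩ L={T} → {T} (+0)
site 4, node AIL: A={C} ∪ IL={T} → {C,T} (+1)
site 4, node PZ: P={A} ∪ Z={T} → {A,T} (+1)
site 4, node PVZ: PZ={A,T} ∪ V={C} → {A,C,T} (+1)
site 4, node AILPVZ: AIL={C,T} ∩ PVZ={A,C,T} → {C,T} (+0)
site 5, node IL: I={T} ∪ L={A} → {A,T} (+1)
site 5, node AIL: A={G} ∪ IL={A,T} → {A,G,T} (+1)
site 5, node PZ: P={T} ∪ Z={A} → {A,T} (+1)
site 5, node PVZ: PZ={A,T} ∩ V={T} → {T} (+0)
site 5, node AILPVZ: AIL={A,G,T} ∩ PVZ={T} → {T} (+0)
site 6, node IL: I={C} ∪ L={A} → {A,C} (+1)
site 6, node AIL: A={T} ∪ IL={A,C} → {A,C,T} (+1)
site 6, node PZ: P={T} ∪ Z={A} → {A,T} (+1)
site 6, node PVZ: PZ={A,T} ∪ V={G} → {A,G,T} (+1)
site 6, node AILPVZ: AIL={A,C,T} ∩ PVZ={A,G,T} → {A,T} (+0)
site 7, node IL: I={G} ∪ L={C} → {C,G} (+1)
site 7, node AIL: A={T} ∪ IL={C,G} → {C,G,T} (+1)
site 7, node PZ: P={T} ∩ Z={T} → {T} (+0)
site 7, node PVZ: PZ={T} ∩ V={T} → {T} (+0)
site 7, node AILPVZ: AIL={C,G,T} ∩ PVZ={T} → {T} (+0)
per-site changes: [3, 2, 2, 3, 3, 3, 4, 2]; total = 22

22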